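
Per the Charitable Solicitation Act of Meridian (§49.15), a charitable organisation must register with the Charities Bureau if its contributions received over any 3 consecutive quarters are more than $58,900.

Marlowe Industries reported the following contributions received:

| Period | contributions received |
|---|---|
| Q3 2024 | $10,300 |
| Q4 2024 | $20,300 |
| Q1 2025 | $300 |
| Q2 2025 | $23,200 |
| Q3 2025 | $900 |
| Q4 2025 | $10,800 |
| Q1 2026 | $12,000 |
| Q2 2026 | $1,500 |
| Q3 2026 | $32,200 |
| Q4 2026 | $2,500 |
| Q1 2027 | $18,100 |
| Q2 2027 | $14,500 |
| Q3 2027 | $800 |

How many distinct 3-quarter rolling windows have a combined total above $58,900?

Q3 2024–Q1 2025: $10,300 + $20,300 + $300 = $30,900 (under)
Q4 2024–Q2 2025: $20,300 + $300 + $23,200 = $43,800 (under)
Q1 2025–Q3 2025: $300 + $23,200 + $900 = $24,400 (under)
Q2 2025–Q4 2025: $23,200 + $900 + $10,800 = $34,900 (under)
Q3 2025–Q1 2026: $900 + $10,800 + $12,000 = $23,700 (under)
Q4 2025–Q2 2026: $10,800 + $12,000 + $1,500 = $24,300 (under)
Q1 2026–Q3 2026: $12,000 + $1,500 + $32,200 = $45,700 (under)
Q2 2026–Q4 2026: $1,500 + $32,200 + $2,500 = $36,200 (under)
Q3 2026–Q1 2027: $32,200 + $2,500 + $18,100 = $52,800 (under)
Q4 2026–Q2 2027: $2,500 + $18,100 + $14,500 = $35,100 (under)
Q1 2027–Q3 2027: $18,100 + $14,500 + $800 = $33,400 (under)
0 windows exceed the threshold.

0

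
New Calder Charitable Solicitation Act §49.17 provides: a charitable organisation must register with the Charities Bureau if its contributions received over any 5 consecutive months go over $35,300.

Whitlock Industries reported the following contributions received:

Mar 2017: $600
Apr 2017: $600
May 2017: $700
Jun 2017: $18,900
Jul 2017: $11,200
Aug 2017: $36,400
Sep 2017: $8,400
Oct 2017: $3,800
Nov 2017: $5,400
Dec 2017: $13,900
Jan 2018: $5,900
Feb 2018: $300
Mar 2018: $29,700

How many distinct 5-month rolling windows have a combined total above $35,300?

Mar 2017–Jul 2017: $600 + $600 + $700 + $18,900 + $11,200 = $32,000 (under)
Apr 2017–Aug 2017: $600 + $700 + $18,900 + $11,200 + $36,400 = $67,800 (over)
May 2017–Sep 2017: $700 + $18,900 + $11,200 + $36,400 + $8,400 = $75,600 (over)
Jun 2017–Oct 2017: $18,900 + $11,200 + $36,400 + $8,400 + $3,800 = $78,700 (over)
Jul 2017–Nov 2017: $11,200 + $36,400 + $8,400 + $3,800 + $5,400 = $65,200 (over)
Aug 2017–Dec 2017: $36,400 + $8,400 + $3,800 + $5,400 + $13,900 = $67,900 (over)
Sep 2017–Jan 2018: $8,400 + $3,800 + $5,400 + $13,900 + $5,900 = $37,400 (over)
Oct 2017–Feb 2018: $3,800 + $5,400 + $13,900 + $5,900 + $300 = $29,300 (under)
Nov 2017–Mar 2018: $5,400 + $13,900 + $5,900 + $300 + $29,700 = $55,200 (over)
7 windows exceed the threshold.

7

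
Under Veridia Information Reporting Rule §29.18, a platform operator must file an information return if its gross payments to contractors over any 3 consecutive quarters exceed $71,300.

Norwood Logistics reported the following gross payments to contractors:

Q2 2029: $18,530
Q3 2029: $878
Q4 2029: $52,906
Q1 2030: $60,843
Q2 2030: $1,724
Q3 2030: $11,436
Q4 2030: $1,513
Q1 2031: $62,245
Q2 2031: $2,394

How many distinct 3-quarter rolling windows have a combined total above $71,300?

5

Q2 2029–Q4 2029: $18,530 + $878 + $52,906 = $72,314 (over)
Q3 2029–Q1 2030: $878 + $52,906 + $60,843 = $114,627 (over)
Q4 2029–Q2 2030: $52,906 + $60,843 + $1,724 = $115,473 (over)
Q1 2030–Q3 2030: $60,843 + $1,724 + $11,436 = $74,003 (over)
Q2 2030–Q4 2030: $1,724 + $11,436 + $1,513 = $14,673 (under)
Q3 2030–Q1 2031: $11,436 + $1,513 + $62,245 = $75,194 (over)
Q4 2030–Q2 2031: $1,513 + $62,245 + $2,394 = $66,152 (under)
5 windows exceed the threshold.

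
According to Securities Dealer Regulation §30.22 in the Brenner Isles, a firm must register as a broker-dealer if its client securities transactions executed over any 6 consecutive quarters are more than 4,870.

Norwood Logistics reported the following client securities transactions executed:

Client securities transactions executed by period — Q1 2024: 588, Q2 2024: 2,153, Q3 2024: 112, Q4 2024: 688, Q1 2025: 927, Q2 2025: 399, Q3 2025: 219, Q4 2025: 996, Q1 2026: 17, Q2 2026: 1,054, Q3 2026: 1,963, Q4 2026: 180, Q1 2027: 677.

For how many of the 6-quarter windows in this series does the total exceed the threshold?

1

Q1 2024–Q2 2025: 588 + 2,153 + 112 + 688 + 927 + 399 = 4,867 (under)
Q2 2024–Q3 2025: 2,153 + 112 + 688 + 927 + 399 + 219 = 4,498 (under)
Q3 2024–Q4 2025: 112 + 688 + 927 + 399 + 219 + 996 = 3,341 (under)
Q4 2024–Q1 2026: 688 + 927 + 399 + 219 + 996 + 17 = 3,246 (under)
Q1 2025–Q2 2026: 927 + 399 + 219 + 996 + 17 + 1,054 = 3,612 (under)
Q2 2025–Q3 2026: 399 + 219 + 996 + 17 + 1,054 + 1,963 = 4,648 (under)
Q3 2025–Q4 2026: 219 + 996 + 17 + 1,054 + 1,963 + 180 = 4,429 (under)
Q4 2025–Q1 2027: 996 + 17 + 1,054 + 1,963 + 180 + 677 = 4,887 (over)
1 window exceeds the threshold.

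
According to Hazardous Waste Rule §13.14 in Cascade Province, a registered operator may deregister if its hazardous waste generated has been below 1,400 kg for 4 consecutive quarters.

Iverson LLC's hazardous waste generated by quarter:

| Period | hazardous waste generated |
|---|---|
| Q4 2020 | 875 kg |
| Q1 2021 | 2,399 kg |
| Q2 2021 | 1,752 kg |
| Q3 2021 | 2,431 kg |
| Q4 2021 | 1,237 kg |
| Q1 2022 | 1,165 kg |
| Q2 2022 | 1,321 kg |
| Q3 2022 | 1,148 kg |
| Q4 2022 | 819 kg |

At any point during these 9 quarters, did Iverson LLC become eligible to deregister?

Quarters below 1,400 kg: Q4 2020, Q4 2021, Q1 2022, Q2 2022, Q3 2022, Q4 2022.
Longest run of consecutive quarters below the threshold: 5.
5 ≥ 4, so Iverson LLC became eligible.

Yes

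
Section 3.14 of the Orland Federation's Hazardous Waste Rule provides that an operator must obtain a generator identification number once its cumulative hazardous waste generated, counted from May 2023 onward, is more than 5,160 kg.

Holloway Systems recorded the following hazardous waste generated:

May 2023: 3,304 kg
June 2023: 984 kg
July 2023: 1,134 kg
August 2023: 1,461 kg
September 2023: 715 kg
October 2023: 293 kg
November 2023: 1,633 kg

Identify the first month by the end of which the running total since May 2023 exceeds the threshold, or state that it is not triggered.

Through May 2023: 3,304 kg
Through June 2023: 4,288 kg
Through July 2023: 5,422 kg ← exceeds threshold

July 2023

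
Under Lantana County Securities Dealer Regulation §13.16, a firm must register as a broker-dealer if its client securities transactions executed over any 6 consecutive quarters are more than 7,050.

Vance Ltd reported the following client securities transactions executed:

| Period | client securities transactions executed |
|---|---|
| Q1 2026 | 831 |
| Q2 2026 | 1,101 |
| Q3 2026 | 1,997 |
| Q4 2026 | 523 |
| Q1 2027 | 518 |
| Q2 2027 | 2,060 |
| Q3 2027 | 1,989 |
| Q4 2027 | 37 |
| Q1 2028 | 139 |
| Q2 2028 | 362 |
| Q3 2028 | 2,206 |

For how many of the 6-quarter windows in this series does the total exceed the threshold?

Q1 2026–Q2 2027: 831 + 1,101 + 1,997 + 523 + 518 + 2,060 = 7,030 (under)
Q2 2026–Q3 2027: 1,101 + 1,997 + 523 + 518 + 2,060 + 1,989 = 8,188 (over)
Q3 2026–Q4 2027: 1,997 + 523 + 518 + 2,060 + 1,989 + 37 = 7,124 (over)
Q4 2026–Q1 2028: 523 + 518 + 2,060 + 1,989 + 37 + 139 = 5,266 (under)
Q1 2027–Q2 2028: 518 + 2,060 + 1,989 + 37 + 139 + 362 = 5,105 (under)
Q2 2027–Q3 2028: 2,060 + 1,989 + 37 + 139 + 362 + 2,206 = 6,793 (under)
2 windows exceed the threshold.

2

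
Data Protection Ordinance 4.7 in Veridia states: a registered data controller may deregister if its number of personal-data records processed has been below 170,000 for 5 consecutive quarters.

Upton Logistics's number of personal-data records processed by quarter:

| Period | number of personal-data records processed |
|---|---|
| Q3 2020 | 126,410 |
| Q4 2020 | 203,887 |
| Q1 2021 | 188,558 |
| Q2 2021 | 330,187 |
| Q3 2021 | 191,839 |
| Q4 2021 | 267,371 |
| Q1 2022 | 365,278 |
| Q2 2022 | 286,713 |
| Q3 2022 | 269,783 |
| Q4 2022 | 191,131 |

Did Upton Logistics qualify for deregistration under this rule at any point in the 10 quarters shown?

Quarters below 170,000: Q3 2020.
Longest run of consecutive quarters below the threshold: 1.
1 < 5, so Upton Logistics never became eligible.

No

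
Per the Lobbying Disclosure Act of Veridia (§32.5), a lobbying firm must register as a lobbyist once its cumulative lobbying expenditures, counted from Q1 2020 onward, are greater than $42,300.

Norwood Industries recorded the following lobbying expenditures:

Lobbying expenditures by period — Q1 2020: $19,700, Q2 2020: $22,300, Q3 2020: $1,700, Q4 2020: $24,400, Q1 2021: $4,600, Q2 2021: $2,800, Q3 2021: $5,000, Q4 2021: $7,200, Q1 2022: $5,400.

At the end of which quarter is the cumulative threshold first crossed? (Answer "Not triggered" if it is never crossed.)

Q3 2020

Through Q1 2020: $19,700
Through Q2 2020: $42,000
Through Q3 2020: $43,700 ← exceeds threshold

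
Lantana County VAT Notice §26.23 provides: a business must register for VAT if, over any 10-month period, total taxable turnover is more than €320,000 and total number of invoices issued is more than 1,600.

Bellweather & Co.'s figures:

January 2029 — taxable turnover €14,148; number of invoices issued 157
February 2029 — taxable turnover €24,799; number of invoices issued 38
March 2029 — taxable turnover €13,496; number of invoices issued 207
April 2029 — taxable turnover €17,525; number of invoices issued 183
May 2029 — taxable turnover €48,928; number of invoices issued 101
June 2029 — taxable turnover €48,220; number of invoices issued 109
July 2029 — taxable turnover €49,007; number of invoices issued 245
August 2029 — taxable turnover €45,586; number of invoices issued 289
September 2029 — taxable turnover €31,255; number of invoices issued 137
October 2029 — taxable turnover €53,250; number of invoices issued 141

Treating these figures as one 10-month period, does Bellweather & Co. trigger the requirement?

Total taxable turnover: €14,148 + €24,799 + €13,496 + €17,525 + €48,928 + €48,220 + €49,007 + €45,586 + €31,255 + €53,250 = €346,214 (> €320,000).
Total number of invoices issued: 157 + 38 + 207 + 183 + 101 + 109 + 245 + 289 + 137 + 141 = 1,607 (> 1,600).
The test is 'and': both thresholds are exceeded.

Yes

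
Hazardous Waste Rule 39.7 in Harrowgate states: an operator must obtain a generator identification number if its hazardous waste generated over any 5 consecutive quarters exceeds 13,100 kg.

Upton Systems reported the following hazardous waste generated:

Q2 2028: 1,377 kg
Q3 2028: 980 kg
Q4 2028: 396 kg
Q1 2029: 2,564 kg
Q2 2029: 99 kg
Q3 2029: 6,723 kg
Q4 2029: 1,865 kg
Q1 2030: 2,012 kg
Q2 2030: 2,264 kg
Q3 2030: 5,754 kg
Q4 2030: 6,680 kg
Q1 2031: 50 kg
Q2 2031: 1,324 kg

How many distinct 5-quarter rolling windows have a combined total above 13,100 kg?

Q2 2028–Q2 2029: 1,377 kg + 980 kg + 396 kg + 2,564 kg + 99 kg = 5,416 kg (under)
Q3 2028–Q3 2029: 980 kg + 396 kg + 2,564 kg + 99 kg + 6,723 kg = 10,762 kg (under)
Q4 2028–Q4 2029: 396 kg + 2,564 kg + 99 kg + 6,723 kg + 1,865 kg = 11,647 kg (under)
Q1 2029–Q1 2030: 2,564 kg + 99 kg + 6,723 kg + 1,865 kg + 2,012 kg = 13,263 kg (over)
Q2 2029–Q2 2030: 99 kg + 6,723 kg + 1,865 kg + 2,012 kg + 2,264 kg = 12,963 kg (under)
Q3 2029–Q3 2030: 6,723 kg + 1,865 kg + 2,012 kg + 2,264 kg + 5,754 kg = 18,618 kg (over)
Q4 2029–Q4 2030: 1,865 kg + 2,012 kg + 2,264 kg + 5,754 kg + 6,680 kg = 18,575 kg (over)
Q1 2030–Q1 2031: 2,012 kg + 2,264 kg + 5,754 kg + 6,680 kg + 50 kg = 16,760 kg (over)
Q2 2030–Q2 2031: 2,264 kg + 5,754 kg + 6,680 kg + 50 kg + 1,324 kg = 16,072 kg (over)
5 windows exceed the threshold.

5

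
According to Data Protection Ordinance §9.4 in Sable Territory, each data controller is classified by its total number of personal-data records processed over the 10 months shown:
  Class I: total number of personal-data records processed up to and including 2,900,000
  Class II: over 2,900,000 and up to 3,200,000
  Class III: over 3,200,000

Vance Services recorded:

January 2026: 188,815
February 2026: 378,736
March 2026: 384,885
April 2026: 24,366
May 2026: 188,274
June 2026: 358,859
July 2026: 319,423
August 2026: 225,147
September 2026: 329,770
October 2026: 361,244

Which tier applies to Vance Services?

Class I

Total number of personal-data records processed: 188,815 + 378,736 + 384,885 + 24,366 + 188,274 + 358,859 + 319,423 + 225,147 + 329,770 + 361,244 = 2,759,519.
2,759,519 ≤ 2,900,000, so Class I applies.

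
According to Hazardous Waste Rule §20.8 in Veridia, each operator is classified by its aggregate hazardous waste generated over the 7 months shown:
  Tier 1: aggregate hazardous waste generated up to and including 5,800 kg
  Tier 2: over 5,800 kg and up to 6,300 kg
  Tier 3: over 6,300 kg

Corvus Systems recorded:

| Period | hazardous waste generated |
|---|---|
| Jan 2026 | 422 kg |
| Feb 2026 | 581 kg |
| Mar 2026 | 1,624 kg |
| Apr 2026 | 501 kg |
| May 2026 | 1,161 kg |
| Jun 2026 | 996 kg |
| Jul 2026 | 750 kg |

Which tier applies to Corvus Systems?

Aggregate hazardous waste generated: 422 kg + 581 kg + 1,624 kg + 501 kg + 1,161 kg + 996 kg + 750 kg = 6,035 kg.
5,800 kg < 6,035 kg ≤ 6,300 kg, so Tier 2 applies.

Tier 2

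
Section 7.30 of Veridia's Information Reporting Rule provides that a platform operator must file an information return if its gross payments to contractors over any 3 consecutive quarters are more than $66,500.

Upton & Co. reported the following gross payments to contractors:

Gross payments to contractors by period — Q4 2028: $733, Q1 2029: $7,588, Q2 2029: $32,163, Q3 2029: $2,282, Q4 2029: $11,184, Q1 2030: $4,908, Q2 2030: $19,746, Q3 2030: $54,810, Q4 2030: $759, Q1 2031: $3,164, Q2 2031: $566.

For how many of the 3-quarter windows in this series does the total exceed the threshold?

Q4 2028–Q2 2029: $733 + $7,588 + $32,163 = $40,484 (under)
Q1 2029–Q3 2029: $7,588 + $32,163 + $2,282 = $42,033 (under)
Q2 2029–Q4 2029: $32,163 + $2,282 + $11,184 = $45,629 (under)
Q3 2029–Q1 2030: $2,282 + $11,184 + $4,908 = $18,374 (under)
Q4 2029–Q2 2030: $11,184 + $4,908 + $19,746 = $35,838 (under)
Q1 2030–Q3 2030: $4,908 + $19,746 + $54,810 = $79,464 (over)
Q2 2030–Q4 2030: $19,746 + $54,810 + $759 = $75,315 (over)
Q3 2030–Q1 2031: $54,810 + $759 + $3,164 = $58,733 (under)
Q4 2030–Q2 2031: $759 + $3,164 + $566 = $4,489 (under)
2 windows exceed the threshold.

2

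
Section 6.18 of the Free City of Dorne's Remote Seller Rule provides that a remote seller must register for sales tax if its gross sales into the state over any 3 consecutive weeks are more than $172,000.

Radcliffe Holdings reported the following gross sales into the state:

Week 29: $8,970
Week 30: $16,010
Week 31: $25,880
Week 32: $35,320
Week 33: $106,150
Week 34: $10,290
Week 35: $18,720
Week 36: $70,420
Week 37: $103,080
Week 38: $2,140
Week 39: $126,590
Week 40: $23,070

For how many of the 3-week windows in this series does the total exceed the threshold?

3

Week 29–Week 31: $8,970 + $16,010 + $25,880 = $50,860 (under)
Week 30–Week 32: $16,010 + $25,880 + $35,320 = $77,210 (under)
Week 31–Week 33: $25,880 + $35,320 + $106,150 = $167,350 (under)
Week 32–Week 34: $35,320 + $106,150 + $10,290 = $151,760 (under)
Week 33–Week 35: $106,150 + $10,290 + $18,720 = $135,160 (under)
Week 34–Week 36: $10,290 + $18,720 + $70,420 = $99,430 (under)
Week 35–Week 37: $18,720 + $70,420 + $103,080 = $192,220 (over)
Week 36–Week 38: $70,420 + $103,080 + $2,140 = $175,640 (over)
Week 37–Week 39: $103,080 + $2,140 + $126,590 = $231,810 (over)
Week 38–Week 40: $2,140 + $126,590 + $23,070 = $151,800 (under)
3 windows exceed the threshold.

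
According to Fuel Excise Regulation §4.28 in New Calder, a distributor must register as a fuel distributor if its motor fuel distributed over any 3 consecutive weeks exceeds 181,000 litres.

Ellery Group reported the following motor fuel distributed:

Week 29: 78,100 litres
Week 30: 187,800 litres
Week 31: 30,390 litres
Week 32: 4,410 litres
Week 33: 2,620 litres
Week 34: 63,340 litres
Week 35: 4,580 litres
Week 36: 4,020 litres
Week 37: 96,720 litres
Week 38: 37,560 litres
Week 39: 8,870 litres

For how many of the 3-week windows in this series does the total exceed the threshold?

2

Week 29–Week 31: 78,100 litres + 187,800 litres + 30,390 litres = 296,290 litres (over)
Week 30–Week 32: 187,800 litres + 30,390 litres + 4,410 litres = 222,600 litres (over)
Week 31–Week 33: 30,390 litres + 4,410 litres + 2,620 litres = 37,420 litres (under)
Week 32–Week 34: 4,410 litres + 2,620 litres + 63,340 litres = 70,370 litres (under)
Week 33–Week 35: 2,620 litres + 63,340 litres + 4,580 litres = 70,540 litres (under)
Week 34–Week 36: 63,340 litres + 4,580 litres + 4,020 litres = 71,940 litres (under)
Week 35–Week 37: 4,580 litres + 4,020 litres + 96,720 litres = 105,320 litres (under)
Week 36–Week 38: 4,020 litres + 96,720 litres + 37,560 litres = 138,300 litres (under)
Week 37–Week 39: 96,720 litres + 37,560 litres + 8,870 litres = 143,150 litres (under)
2 windows exceed the threshold.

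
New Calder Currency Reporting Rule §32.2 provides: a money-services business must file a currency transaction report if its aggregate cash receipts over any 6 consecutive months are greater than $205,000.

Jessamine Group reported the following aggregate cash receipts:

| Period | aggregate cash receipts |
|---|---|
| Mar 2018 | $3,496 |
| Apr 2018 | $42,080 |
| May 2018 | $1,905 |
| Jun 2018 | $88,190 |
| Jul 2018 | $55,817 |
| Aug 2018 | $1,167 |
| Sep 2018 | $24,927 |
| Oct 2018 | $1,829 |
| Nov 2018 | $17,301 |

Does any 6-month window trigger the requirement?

Yes

Mar 2018–Aug 2018: $3,496 + $42,080 + $1,905 + $88,190 + $55,817 + $1,167 = $192,655 (under)
Apr 2018–Sep 2018: $42,080 + $1,905 + $88,190 + $55,817 + $1,167 + $24,927 = $214,086 (over)
May 2018–Oct 2018: $1,905 + $88,190 + $55,817 + $1,167 + $24,927 + $1,829 = $173,835 (under)
Jun 2018–Nov 2018: $88,190 + $55,817 + $1,167 + $24,927 + $1,829 + $17,301 = $189,231 (under)
At least one window exceeds $205,000.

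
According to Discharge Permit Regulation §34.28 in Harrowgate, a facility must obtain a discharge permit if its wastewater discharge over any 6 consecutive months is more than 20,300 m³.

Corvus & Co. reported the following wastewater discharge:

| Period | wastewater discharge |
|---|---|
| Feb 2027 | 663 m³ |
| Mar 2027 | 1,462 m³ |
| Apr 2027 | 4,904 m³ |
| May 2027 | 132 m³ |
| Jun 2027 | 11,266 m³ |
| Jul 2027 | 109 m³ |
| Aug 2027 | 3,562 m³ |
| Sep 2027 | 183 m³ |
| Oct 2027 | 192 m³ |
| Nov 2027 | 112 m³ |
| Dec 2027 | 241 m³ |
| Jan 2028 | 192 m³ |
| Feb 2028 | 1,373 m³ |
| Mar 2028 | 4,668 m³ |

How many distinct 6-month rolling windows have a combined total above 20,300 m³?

1

Feb 2027–Jul 2027: 663 m³ + 1,462 m³ + 4,904 m³ + 132 m³ + 11,266 m³ + 109 m³ = 18,536 m³ (under)
Mar 2027–Aug 2027: 1,462 m³ + 4,904 m³ + 132 m³ + 11,266 m³ + 109 m³ + 3,562 m³ = 21,435 m³ (over)
Apr 2027–Sep 2027: 4,904 m³ + 132 m³ + 11,266 m³ + 109 m³ + 3,562 m³ + 183 m³ = 20,156 m³ (under)
May 2027–Oct 2027: 132 m³ + 11,266 m³ + 109 m³ + 3,562 m³ + 183 m³ + 192 m³ = 15,444 m³ (under)
Jun 2027–Nov 2027: 11,266 m³ + 109 m³ + 3,562 m³ + 183 m³ + 192 m³ + 112 m³ = 15,424 m³ (under)
Jul 2027–Dec 2027: 109 m³ + 3,562 m³ + 183 m³ + 192 m³ + 112 m³ + 241 m³ = 4,399 m³ (under)
Aug 2027–Jan 2028: 3,562 m³ + 183 m³ + 192 m³ + 112 m³ + 241 m³ + 192 m³ = 4,482 m³ (under)
Sep 2027–Feb 2028: 183 m³ + 192 m³ + 112 m³ + 241 m³ + 192 m³ + 1,373 m³ = 2,293 m³ (under)
Oct 2027–Mar 2028: 192 m³ + 112 m³ + 241 m³ + 192 m³ + 1,373 m³ + 4,668 m³ = 6,778 m³ (under)
1 window exceeds the threshold.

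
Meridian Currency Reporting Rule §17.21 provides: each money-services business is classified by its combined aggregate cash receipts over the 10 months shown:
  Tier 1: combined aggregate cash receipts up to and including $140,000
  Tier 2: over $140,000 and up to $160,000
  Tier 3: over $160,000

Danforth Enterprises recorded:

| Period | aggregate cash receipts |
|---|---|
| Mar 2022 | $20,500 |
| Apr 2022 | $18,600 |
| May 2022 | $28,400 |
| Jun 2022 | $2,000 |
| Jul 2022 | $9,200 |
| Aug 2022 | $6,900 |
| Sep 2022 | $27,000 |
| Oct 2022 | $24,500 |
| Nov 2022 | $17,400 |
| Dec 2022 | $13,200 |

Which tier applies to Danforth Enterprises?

Tier 3

Combined aggregate cash receipts: $20,500 + $18,600 + $28,400 + $2,000 + $9,200 + $6,900 + $27,000 + $24,500 + $17,400 + $13,200 = $167,700.
$167,700 > $160,000, so Tier 3 applies.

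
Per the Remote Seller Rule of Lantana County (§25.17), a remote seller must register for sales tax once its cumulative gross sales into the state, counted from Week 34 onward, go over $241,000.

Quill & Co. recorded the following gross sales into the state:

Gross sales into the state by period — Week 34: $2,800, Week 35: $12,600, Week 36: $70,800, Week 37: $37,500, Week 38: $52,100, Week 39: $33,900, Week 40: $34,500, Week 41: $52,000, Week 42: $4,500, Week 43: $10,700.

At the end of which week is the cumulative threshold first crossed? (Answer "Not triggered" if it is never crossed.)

Week 40

Through Week 34: $2,800
Through Week 35: $15,400
Through Week 36: $86,200
Through Week 37: $123,700
Through Week 38: $175,800
Through Week 39: $209,700
Through Week 40: $244,200 ← exceeds threshold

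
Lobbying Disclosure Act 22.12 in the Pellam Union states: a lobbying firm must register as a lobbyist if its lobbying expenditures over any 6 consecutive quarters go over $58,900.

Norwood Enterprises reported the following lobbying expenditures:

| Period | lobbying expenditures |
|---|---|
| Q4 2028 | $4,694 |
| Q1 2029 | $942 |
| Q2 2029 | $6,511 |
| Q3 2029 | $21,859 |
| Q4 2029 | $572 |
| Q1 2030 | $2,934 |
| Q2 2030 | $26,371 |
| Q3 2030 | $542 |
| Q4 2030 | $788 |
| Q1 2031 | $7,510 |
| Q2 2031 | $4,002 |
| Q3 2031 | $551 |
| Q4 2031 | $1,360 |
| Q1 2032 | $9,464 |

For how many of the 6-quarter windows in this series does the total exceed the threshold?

Q4 2028–Q1 2030: $4,694 + $942 + $6,511 + $21,859 + $572 + $2,934 = $37,512 (under)
Q1 2029–Q2 2030: $942 + $6,511 + $21,859 + $572 + $2,934 + $26,371 = $59,189 (over)
Q2 2029–Q3 2030: $6,511 + $21,859 + $572 + $2,934 + $26,371 + $542 = $58,789 (under)
Q3 2029–Q4 2030: $21,859 + $572 + $2,934 + $26,371 + $542 + $788 = $53,066 (under)
Q4 2029–Q1 2031: $572 + $2,934 + $26,371 + $542 + $788 + $7,510 = $38,717 (under)
Q1 2030–Q2 2031: $2,934 + $26,371 + $542 + $788 + $7,510 + $4,002 = $42,147 (under)
Q2 2030–Q3 2031: $26,371 + $542 + $788 + $7,510 + $4,002 + $551 = $39,764 (under)
Q3 2030–Q4 2031: $542 + $788 + $7,510 + $4,002 + $551 + $1,360 = $14,753 (under)
Q4 2030–Q1 2032: $788 + $7,510 + $4,002 + $551 + $1,360 + $9,464 = $23,675 (under)
1 window exceeds the threshold.

1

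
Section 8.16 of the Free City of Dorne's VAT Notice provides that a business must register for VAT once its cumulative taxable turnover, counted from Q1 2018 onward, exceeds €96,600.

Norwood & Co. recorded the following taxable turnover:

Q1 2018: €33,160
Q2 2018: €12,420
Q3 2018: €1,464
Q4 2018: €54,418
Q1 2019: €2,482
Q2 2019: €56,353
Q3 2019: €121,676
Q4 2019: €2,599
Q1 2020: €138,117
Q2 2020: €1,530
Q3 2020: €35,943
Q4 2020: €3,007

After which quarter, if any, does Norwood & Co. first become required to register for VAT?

Q4 2018

Through Q1 2018: €33,160
Through Q2 2018: €45,580
Through Q3 2018: €47,044
Through Q4 2018: €101,462 ← exceeds threshold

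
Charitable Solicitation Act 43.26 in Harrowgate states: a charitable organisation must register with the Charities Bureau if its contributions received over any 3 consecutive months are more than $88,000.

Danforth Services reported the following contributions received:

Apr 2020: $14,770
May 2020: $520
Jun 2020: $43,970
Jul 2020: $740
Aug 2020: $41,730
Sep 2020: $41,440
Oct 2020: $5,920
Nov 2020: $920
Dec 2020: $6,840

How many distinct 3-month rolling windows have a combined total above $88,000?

Apr 2020–Jun 2020: $14,770 + $520 + $43,970 = $59,260 (under)
May 2020–Jul 2020: $520 + $43,970 + $740 = $45,230 (under)
Jun 2020–Aug 2020: $43,970 + $740 + $41,730 = $86,440 (under)
Jul 2020–Sep 2020: $740 + $41,730 + $41,440 = $83,910 (under)
Aug 2020–Oct 2020: $41,730 + $41,440 + $5,920 = $89,090 (over)
Sep 2020–Nov 2020: $41,440 + $5,920 + $920 = $48,280 (under)
Oct 2020–Dec 2020: $5,920 + $920 + $6,840 = $13,680 (under)
1 window exceeds the threshold.

1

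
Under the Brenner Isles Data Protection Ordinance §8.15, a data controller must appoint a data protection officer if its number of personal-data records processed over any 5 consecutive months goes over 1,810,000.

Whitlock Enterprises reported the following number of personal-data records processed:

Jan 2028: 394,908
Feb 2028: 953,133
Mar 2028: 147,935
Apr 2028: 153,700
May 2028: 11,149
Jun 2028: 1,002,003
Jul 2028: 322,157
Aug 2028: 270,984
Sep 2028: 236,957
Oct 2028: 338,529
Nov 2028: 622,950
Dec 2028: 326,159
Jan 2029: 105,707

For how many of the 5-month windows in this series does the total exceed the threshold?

3

Jan 2028–May 2028: 394,908 + 953,133 + 147,935 + 153,700 + 11,149 = 1,660,825 (under)
Feb 2028–Jun 2028: 953,133 + 147,935 + 153,700 + 11,149 + 1,002,003 = 2,267,920 (over)
Mar 2028–Jul 2028: 147,935 + 153,700 + 11,149 + 1,002,003 + 322,157 = 1,636,944 (under)
Apr 2028–Aug 2028: 153,700 + 11,149 + 1,002,003 + 322,157 + 270,984 = 1,759,993 (under)
May 2028–Sep 2028: 11,149 + 1,002,003 + 322,157 + 270,984 + 236,957 = 1,843,250 (over)
Jun 2028–Oct 2028: 1,002,003 + 322,157 + 270,984 + 236,957 + 338,529 = 2,170,630 (over)
Jul 2028–Nov 2028: 322,157 + 270,984 + 236,957 + 338,529 + 622,950 = 1,791,577 (under)
Aug 2028–Dec 2028: 270,984 + 236,957 + 338,529 + 622,950 + 326,159 = 1,795,579 (under)
Sep 2028–Jan 2029: 236,957 + 338,529 + 622,950 + 326,159 + 105,707 = 1,630,302 (under)
3 windows exceed the threshold.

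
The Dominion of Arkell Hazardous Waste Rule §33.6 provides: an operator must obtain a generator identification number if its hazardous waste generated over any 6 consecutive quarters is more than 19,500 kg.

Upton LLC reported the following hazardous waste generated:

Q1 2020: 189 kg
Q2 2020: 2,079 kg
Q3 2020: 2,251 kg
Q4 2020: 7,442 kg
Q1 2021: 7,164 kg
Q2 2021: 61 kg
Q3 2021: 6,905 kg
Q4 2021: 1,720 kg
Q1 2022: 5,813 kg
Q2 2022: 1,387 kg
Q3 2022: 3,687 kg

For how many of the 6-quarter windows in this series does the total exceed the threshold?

5

Q1 2020–Q2 2021: 189 kg + 2,079 kg + 2,251 kg + 7,442 kg + 7,164 kg + 61 kg = 19,186 kg (under)
Q2 2020–Q3 2021: 2,079 kg + 2,251 kg + 7,442 kg + 7,164 kg + 61 kg + 6,905 kg = 25,902 kg (over)
Q3 2020–Q4 2021: 2,251 kg + 7,442 kg + 7,164 kg + 61 kg + 6,905 kg + 1,720 kg = 25,543 kg (over)
Q4 2020–Q1 2022: 7,442 kg + 7,164 kg + 61 kg + 6,905 kg + 1,720 kg + 5,813 kg = 29,105 kg (over)
Q1 2021–Q2 2022: 7,164 kg + 61 kg + 6,905 kg + 1,720 kg + 5,813 kg + 1,387 kg = 23,050 kg (over)
Q2 2021–Q3 2022: 61 kg + 6,905 kg + 1,720 kg + 5,813 kg + 1,387 kg + 3,687 kg = 19,573 kg (over)
5 windows exceed the threshold.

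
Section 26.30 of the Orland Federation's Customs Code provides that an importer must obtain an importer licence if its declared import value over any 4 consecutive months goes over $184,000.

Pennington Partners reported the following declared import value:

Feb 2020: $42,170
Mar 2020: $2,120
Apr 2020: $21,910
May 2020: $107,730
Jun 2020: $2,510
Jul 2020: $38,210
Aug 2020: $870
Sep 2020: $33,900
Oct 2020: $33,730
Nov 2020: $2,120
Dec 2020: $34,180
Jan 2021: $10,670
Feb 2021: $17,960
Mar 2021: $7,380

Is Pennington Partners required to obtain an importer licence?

No

Feb 2020–May 2020: $42,170 + $2,120 + $21,910 + $107,730 = $173,930 (under)
Mar 2020–Jun 2020: $2,120 + $21,910 + $107,730 + $2,510 = $134,270 (under)
Apr 2020–Jul 2020: $21,910 + $107,730 + $2,510 + $38,210 = $170,360 (under)
May 2020–Aug 2020: $107,730 + $2,510 + $38,210 + $870 = $149,320 (under)
Jun 2020–Sep 2020: $2,510 + $38,210 + $870 + $33,900 = $75,490 (under)
Jul 2020–Oct 2020: $38,210 + $870 + $33,900 + $33,730 = $106,710 (under)
Aug 2020–Nov 2020: $870 + $33,900 + $33,730 + $2,120 = $70,620 (under)
Sep 2020–Dec 2020: $33,900 + $33,730 + $2,120 + $34,180 = $103,930 (under)
Oct 2020–Jan 2021: $33,730 + $2,120 + $34,180 + $10,670 = $80,700 (under)
Nov 2020–Feb 2021: $2,120 + $34,180 + $10,670 + $17,960 = $64,930 (under)
Dec 2020–Mar 2021: $34,180 + $10,670 + $17,960 + $7,380 = $70,190 (under)
No window exceeds $184,000.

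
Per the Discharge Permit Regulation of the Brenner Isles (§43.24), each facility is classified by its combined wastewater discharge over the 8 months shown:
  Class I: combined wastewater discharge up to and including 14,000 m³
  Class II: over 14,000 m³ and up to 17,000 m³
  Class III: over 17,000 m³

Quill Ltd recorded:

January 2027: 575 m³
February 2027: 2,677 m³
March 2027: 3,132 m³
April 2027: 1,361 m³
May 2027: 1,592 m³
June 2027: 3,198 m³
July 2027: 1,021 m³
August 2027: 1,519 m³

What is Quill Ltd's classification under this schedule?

Class II

Combined wastewater discharge: 575 m³ + 2,677 m³ + 3,132 m³ + 1,361 m³ + 1,592 m³ + 3,198 m³ + 1,021 m³ + 1,519 m³ = 15,075 m³.
14,000 m³ < 15,075 m³ ≤ 17,000 m³, so Class II applies.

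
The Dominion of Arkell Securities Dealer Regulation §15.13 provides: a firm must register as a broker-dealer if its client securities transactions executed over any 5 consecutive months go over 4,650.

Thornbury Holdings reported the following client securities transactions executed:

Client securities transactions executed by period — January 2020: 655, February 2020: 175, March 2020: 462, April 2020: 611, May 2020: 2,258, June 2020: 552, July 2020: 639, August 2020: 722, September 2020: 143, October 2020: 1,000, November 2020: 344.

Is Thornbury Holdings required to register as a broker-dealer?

January 2020–May 2020: 655 + 175 + 462 + 611 + 2,258 = 4,161 (under)
February 2020–June 2020: 175 + 462 + 611 + 2,258 + 552 = 4,058 (under)
March 2020–July 2020: 462 + 611 + 2,258 + 552 + 639 = 4,522 (under)
April 2020–August 2020: 611 + 2,258 + 552 + 639 + 722 = 4,782 (over)
May 2020–September 2020: 2,258 + 552 + 639 + 722 + 143 = 4,314 (under)
June 2020–October 2020: 552 + 639 + 722 + 143 + 1,000 = 3,056 (under)
July 2020–November 2020: 639 + 722 + 143 + 1,000 + 344 = 2,848 (under)
At least one window exceeds 4,650.

Yes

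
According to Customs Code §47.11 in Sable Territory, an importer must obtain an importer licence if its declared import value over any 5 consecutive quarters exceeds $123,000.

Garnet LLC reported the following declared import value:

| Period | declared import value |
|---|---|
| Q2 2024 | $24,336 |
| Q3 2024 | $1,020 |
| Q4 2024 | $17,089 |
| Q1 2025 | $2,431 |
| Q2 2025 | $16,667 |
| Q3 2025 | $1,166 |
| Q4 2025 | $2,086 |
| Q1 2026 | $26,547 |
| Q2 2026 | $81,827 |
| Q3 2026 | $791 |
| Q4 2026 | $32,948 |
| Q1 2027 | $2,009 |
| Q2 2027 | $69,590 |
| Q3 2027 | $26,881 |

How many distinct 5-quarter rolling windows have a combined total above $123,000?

Q2 2024–Q2 2025: $24,336 + $1,020 + $17,089 + $2,431 + $16,667 = $61,543 (under)
Q3 2024–Q3 2025: $1,020 + $17,089 + $2,431 + $16,667 + $1,166 = $38,373 (under)
Q4 2024–Q4 2025: $17,089 + $2,431 + $16,667 + $1,166 + $2,086 = $39,439 (under)
Q1 2025–Q1 2026: $2,431 + $16,667 + $1,166 + $2,086 + $26,547 = $48,897 (under)
Q2 2025–Q2 2026: $16,667 + $1,166 + $2,086 + $26,547 + $81,827 = $128,293 (over)
Q3 2025–Q3 2026: $1,166 + $2,086 + $26,547 + $81,827 + $791 = $112,417 (under)
Q4 2025–Q4 2026: $2,086 + $26,547 + $81,827 + $791 + $32,948 = $144,199 (over)
Q1 2026–Q1 2027: $26,547 + $81,827 + $791 + $32,948 + $2,009 = $144,122 (over)
Q2 2026–Q2 2027: $81,827 + $791 + $32,948 + $2,009 + $69,590 = $187,165 (over)
Q3 2026–Q3 2027: $791 + $32,948 + $2,009 + $69,590 + $26,881 = $132,219 (over)
5 windows exceed the threshold.

5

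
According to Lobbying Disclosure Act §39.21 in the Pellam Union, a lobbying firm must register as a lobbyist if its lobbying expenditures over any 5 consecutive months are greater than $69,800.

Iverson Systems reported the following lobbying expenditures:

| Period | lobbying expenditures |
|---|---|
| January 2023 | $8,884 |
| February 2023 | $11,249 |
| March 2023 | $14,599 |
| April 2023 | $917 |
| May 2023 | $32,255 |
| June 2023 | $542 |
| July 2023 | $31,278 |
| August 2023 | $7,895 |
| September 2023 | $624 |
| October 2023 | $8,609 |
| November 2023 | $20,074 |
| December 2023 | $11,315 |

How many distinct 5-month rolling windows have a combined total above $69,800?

3

January 2023–May 2023: $8,884 + $11,249 + $14,599 + $917 + $32,255 = $67,904 (under)
February 2023–June 2023: $11,249 + $14,599 + $917 + $32,255 + $542 = $59,562 (under)
March 2023–July 2023: $14,599 + $917 + $32,255 + $542 + $31,278 = $79,591 (over)
April 2023–August 2023: $917 + $32,255 + $542 + $31,278 + $7,895 = $72,887 (over)
May 2023–September 2023: $32,255 + $542 + $31,278 + $7,895 + $624 = $72,594 (over)
June 2023–October 2023: $542 + $31,278 + $7,895 + $624 + $8,609 = $48,948 (under)
July 2023–November 2023: $31,278 + $7,895 + $624 + $8,609 + $20,074 = $68,480 (under)
August 2023–December 2023: $7,895 + $624 + $8,609 + $20,074 + $11,315 = $48,517 (under)
3 windows exceed the threshold.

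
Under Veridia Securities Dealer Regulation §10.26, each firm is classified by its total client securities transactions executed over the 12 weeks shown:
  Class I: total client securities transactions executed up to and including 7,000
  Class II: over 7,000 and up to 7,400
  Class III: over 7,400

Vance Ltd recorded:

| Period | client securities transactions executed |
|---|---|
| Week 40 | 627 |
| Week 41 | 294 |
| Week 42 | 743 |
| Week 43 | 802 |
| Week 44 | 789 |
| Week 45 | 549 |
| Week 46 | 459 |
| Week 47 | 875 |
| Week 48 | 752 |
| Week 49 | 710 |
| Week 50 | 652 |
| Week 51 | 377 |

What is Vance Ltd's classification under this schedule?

Class III

Total client securities transactions executed: 627 + 294 + 743 + 802 + 789 + 549 + 459 + 875 + 752 + 710 + 652 + 377 = 7,629.
7,629 > 7,400, so Class III applies.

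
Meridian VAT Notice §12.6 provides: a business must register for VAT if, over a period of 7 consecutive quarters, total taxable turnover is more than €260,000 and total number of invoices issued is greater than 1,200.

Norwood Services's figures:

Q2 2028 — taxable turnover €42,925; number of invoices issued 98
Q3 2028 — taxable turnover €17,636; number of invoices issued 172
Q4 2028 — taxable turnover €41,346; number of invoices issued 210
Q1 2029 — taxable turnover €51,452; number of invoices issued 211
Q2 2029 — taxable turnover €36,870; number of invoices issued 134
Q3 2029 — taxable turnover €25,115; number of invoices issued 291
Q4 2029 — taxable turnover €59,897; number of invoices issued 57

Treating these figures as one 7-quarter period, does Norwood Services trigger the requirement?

No

Total taxable turnover: €42,925 + €17,636 + €41,346 + €51,452 + €36,870 + €25,115 + €59,897 = €275,241 (> €260,000).
Total number of invoices issued: 98 + 172 + 210 + 211 + 134 + 291 + 57 = 1,173 (≤ 1,200).
The test is 'and': the rule requires both, and at least one is not exceeded.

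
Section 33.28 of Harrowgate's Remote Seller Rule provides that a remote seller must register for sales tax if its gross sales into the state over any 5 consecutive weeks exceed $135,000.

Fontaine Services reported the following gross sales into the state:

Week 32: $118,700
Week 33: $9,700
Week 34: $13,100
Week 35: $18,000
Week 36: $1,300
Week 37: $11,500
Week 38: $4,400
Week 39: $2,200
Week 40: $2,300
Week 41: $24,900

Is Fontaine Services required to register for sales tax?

Week 32–Week 36: $118,700 + $9,700 + $13,100 + $18,000 + $1,300 = $160,800 (over)
Week 33–Week 37: $9,700 + $13,100 + $18,000 + $1,300 + $11,500 = $53,600 (under)
Week 34–Week 38: $13,100 + $18,000 + $1,300 + $11,500 + $4,400 = $48,300 (under)
Week 35–Week 39: $18,000 + $1,300 + $11,500 + $4,400 + $2,200 = $37,400 (under)
Week 36–Week 40: $1,300 + $11,500 + $4,400 + $2,200 + $2,300 = $21,700 (under)
Week 37–Week 41: $11,500 + $4,400 + $2,200 + $2,300 + $24,900 = $45,300 (under)
At least one window exceeds $135,000.

Yes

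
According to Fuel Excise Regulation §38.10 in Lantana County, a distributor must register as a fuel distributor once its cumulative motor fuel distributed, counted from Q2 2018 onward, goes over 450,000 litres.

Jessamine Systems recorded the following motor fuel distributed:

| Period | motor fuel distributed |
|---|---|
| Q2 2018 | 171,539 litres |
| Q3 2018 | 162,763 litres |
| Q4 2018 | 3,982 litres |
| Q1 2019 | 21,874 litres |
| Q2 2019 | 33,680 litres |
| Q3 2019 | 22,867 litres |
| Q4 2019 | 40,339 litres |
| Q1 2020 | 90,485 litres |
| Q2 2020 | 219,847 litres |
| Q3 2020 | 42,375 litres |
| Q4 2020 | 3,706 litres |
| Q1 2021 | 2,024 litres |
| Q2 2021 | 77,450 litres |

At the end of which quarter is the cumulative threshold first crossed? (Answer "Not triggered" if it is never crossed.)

Q4 2019

Through Q2 2018: 171,539 litres
Through Q3 2018: 334,302 litres
Through Q4 2018: 338,284 litres
Through Q1 2019: 360,158 litres
Through Q2 2019: 393,838 litres
Through Q3 2019: 416,705 litres
Through Q4 2019: 457,044 litres ← exceeds threshold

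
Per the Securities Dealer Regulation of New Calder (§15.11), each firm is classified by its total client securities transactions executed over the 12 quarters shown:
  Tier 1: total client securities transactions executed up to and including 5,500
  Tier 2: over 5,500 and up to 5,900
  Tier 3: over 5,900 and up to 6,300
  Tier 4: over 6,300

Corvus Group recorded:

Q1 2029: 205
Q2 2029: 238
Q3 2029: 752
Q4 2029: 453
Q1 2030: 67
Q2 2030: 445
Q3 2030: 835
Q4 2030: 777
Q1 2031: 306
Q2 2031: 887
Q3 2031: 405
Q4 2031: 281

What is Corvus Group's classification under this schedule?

Tier 2

Total client securities transactions executed: 205 + 238 + 752 + 453 + 67 + 445 + 835 + 777 + 306 + 887 + 405 + 281 = 5,651.
5,500 < 5,651 ≤ 5,900, so Tier 2 applies.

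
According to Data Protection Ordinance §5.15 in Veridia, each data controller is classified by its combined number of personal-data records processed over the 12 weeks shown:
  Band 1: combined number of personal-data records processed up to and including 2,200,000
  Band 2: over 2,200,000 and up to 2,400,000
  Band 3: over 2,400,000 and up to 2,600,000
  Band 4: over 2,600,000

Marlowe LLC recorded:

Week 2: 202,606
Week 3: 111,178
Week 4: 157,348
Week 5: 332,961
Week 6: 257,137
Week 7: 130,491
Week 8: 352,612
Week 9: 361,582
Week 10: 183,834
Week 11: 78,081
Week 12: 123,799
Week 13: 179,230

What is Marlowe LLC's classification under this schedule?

Band 3

Combined number of personal-data records processed: 202,606 + 111,178 + 157,348 + 332,961 + 257,137 + 130,491 + 352,612 + 361,582 + 183,834 + 78,081 + 123,799 + 179,230 = 2,470,859.
2,400,000 < 2,470,859 ≤ 2,600,000, so Band 3 applies.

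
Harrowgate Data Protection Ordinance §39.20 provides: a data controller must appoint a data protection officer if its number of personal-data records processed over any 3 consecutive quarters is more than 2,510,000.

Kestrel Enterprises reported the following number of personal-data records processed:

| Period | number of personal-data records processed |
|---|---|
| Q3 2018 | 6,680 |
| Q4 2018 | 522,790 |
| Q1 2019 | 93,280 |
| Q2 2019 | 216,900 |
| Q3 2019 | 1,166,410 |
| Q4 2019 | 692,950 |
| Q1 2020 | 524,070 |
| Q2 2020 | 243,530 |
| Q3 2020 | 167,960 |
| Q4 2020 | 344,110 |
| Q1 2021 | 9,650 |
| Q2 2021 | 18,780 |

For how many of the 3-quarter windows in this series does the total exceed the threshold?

Q3 2018–Q1 2019: 6,680 + 522,790 + 93,280 = 622,750 (under)
Q4 2018–Q2 2019: 522,790 + 93,280 + 216,900 = 832,970 (under)
Q1 2019–Q3 2019: 93,280 + 216,900 + 1,166,410 = 1,476,590 (under)
Q2 2019–Q4 2019: 216,900 + 1,166,410 + 692,950 = 2,076,260 (under)
Q3 2019–Q1 2020: 1,166,410 + 692,950 + 524,070 = 2,383,430 (under)
Q4 2019–Q2 2020: 692,950 + 524,070 + 243,530 = 1,460,550 (under)
Q1 2020–Q3 2020: 524,070 + 243,530 + 167,960 = 935,560 (under)
Q2 2020–Q4 2020: 243,530 + 167,960 + 344,110 = 755,600 (under)
Q3 2020–Q1 2021: 167,960 + 344,110 + 9,650 = 521,720 (under)
Q4 2020–Q2 2021: 344,110 + 9,650 + 18,780 = 372,540 (under)
0 windows exceed the threshold.

0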